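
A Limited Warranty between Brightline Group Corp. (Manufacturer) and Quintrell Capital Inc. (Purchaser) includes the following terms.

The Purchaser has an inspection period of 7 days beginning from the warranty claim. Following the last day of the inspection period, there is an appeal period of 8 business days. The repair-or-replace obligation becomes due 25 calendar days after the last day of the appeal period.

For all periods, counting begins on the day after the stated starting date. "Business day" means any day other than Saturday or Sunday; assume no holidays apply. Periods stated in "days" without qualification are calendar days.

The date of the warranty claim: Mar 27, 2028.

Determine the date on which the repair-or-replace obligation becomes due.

May 8, 2028

The last day of the inspection period: Mar 27, 2028 + 7 days = Apr 3, 2028.
The last day of the appeal period: counting 8 business days from Monday, Apr 3, 2028 (Apr 4, Apr 5, Apr 6, Apr 7, Apr 10, Apr 11, Apr 12, Apr 13, skipping weekends) reaches Thursday, Apr 13, 2028.
Adding 25 calendar days to Apr 13, 2028 gives May 8, 2028, which is the date on which the repair-or-replace obligation becomes due.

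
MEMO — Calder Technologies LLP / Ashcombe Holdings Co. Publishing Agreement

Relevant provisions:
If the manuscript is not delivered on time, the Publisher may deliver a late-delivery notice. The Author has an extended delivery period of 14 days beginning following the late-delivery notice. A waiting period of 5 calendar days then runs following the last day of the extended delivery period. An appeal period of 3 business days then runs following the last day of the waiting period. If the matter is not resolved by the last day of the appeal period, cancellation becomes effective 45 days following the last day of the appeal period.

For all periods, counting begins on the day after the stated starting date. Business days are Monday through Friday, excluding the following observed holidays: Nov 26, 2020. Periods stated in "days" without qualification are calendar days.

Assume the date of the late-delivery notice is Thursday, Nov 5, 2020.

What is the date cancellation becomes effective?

Adding 14 calendar days to Nov 5, 2020 gives Nov 19, 2020, which is the last day of the extended delivery period.
The last day of the waiting period: 5 calendar days after Nov 19, 2020 is Nov 24, 2020.
From Tuesday, Nov 24, 2020, 3 business days (Nov 25, Nov 27, Nov 30, skipping weekends and the listed holiday on Nov 26) brings us to Monday, Nov 30, 2020, which is the last day of the appeal period.
The date cancellation becomes effective: 45 calendar days after Nov 30, 2020 is Jan 14, 2021.

Jan 14, 2021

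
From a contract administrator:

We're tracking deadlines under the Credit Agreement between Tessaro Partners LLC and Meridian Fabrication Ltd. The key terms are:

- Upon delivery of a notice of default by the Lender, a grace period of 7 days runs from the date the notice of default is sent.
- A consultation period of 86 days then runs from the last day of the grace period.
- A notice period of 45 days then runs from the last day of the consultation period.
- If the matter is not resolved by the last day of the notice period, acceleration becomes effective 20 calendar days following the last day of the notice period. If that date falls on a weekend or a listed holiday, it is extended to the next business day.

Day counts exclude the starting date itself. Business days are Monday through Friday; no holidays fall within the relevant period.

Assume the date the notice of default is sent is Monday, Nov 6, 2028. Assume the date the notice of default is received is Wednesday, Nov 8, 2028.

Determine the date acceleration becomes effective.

Apr 13, 2029

The last day of the grace period: Nov 6, 2028 + 7 days = Nov 13, 2028.
The last day of the consultation period: 86 calendar days after Nov 13, 2028 is Feb 7, 2029.
The last day of the notice period: Feb 7, 2029 + 45 days = Mar 24, 2029.
The date acceleration becomes effective: Mar 24, 2029 + 20 days = Apr 13, 2029. Apr 13, 2029 is a Friday, so no roll-forward applies.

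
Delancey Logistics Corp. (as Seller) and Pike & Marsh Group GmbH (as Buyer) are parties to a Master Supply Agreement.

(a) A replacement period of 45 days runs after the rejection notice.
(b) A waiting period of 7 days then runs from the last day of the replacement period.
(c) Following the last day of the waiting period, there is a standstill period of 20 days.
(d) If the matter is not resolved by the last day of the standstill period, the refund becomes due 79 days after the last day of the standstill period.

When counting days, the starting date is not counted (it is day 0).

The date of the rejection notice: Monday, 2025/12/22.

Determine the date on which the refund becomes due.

2026/05/22

The last day of the replacement period: 45 calendar days after 2025/12/22 is 2026/02/05.
The last day of the waiting period: 7 calendar days after 2026/02/05 is 2026/02/12.
Adding 20 calendar days to 2026/02/12 gives 2026/03/04, which is the last day of the standstill period.
The date on which the refund becomes due: 2026/03/04 + 79 days = 2026/05/22.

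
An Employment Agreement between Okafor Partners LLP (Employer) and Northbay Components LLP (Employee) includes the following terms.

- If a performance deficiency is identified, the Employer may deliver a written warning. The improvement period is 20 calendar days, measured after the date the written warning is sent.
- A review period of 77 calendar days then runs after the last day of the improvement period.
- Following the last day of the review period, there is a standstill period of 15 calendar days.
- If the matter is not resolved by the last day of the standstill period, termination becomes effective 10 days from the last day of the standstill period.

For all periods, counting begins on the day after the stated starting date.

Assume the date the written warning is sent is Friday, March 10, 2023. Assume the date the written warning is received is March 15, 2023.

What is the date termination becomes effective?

The last day of the improvement period: 20 calendar days after March 10, 2023 is March 30, 2023.
Adding 77 calendar days to March 30, 2023 gives June 15, 2023, which is the last day of the review period.
The last day of the standstill period: June 15, 2023 + 15 days = June 30, 2023.
The date termination becomes effective: June 30, 2023 + 10 days = July 10, 2023.

July 10, 2023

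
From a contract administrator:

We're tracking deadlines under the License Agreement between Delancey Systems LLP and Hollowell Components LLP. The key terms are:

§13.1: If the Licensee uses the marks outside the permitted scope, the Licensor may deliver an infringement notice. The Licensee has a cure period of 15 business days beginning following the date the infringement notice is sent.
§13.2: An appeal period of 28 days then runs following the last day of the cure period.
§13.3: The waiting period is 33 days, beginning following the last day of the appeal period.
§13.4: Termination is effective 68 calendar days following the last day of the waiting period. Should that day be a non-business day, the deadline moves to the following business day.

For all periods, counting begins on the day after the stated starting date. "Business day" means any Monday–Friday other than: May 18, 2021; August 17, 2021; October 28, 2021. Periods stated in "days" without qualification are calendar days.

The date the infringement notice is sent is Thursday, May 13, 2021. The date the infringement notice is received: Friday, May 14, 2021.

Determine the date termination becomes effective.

October 11, 2021

The last day of the cure period: 15 business days after Thursday, May 13, 2021, skipping weekends and the listed holiday on May 18 — May 14, May 17, May 19, May 20, …, Jun 2, Jun 3, Jun 4 — lands on Friday, June 4, 2021.
The last day of the appeal period: 28 calendar days after June 4, 2021 is July 2, 2021.
Adding 33 calendar days to July 2, 2021 gives August 4, 2021, which is the last day of the waiting period.
The date termination becomes effective: 68 calendar days after August 4, 2021 is October 11, 2021. October 11, 2021 is a Monday and is not a listed holiday, so no roll-forward applies.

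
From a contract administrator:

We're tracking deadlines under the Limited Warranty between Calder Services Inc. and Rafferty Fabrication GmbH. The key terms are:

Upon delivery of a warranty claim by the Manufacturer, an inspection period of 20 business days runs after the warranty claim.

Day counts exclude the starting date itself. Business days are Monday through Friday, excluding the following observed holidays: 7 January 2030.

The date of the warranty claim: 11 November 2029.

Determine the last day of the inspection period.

7 December 2029

The last day of the inspection period: 20 business days after Sunday, 11 November 2029, skipping weekends — Nov 12, Nov 13, Nov 14, Nov 15, …, Dec 5, Dec 6, Dec 7 — lands on Friday, 7 December 2029.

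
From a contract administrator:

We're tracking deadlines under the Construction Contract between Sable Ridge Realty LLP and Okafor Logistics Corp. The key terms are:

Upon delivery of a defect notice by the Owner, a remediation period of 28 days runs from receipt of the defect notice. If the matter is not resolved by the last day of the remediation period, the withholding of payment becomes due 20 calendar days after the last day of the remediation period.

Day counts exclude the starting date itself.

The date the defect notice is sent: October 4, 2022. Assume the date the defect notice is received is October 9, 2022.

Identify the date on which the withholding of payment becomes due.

November 26, 2022

The last day of the remediation period: 28 calendar days after October 9, 2022 is November 6, 2022.
The date on which the withholding of payment becomes due: 20 calendar days after November 6, 2022 is November 26, 2022.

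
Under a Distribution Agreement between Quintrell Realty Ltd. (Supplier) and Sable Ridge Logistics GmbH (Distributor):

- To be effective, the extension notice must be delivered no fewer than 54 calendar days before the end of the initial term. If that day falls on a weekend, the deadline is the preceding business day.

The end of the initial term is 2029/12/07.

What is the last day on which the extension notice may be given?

2029/10/12

Counting back 54 calendar days from 2029/12/07 gives 2029/10/14. That is a Sunday, so the deadline moves back to Friday, 2029/10/12.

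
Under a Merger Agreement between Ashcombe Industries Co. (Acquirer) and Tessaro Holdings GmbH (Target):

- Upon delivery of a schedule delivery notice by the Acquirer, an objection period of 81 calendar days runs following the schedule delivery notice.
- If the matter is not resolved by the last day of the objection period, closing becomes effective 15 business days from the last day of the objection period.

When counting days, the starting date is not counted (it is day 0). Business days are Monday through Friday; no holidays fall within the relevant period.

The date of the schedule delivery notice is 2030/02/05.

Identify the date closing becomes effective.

The last day of the objection period: 2030/02/05 + 81 days = 2030/04/27.
From Saturday, 2030/04/27, 15 business days (Apr 29, Apr 30, May 1, May 2, …, May 15, May 16, May 17, skipping weekends) brings us to Friday, 2030/05/17, which is the date closing becomes effective.

2030/05/17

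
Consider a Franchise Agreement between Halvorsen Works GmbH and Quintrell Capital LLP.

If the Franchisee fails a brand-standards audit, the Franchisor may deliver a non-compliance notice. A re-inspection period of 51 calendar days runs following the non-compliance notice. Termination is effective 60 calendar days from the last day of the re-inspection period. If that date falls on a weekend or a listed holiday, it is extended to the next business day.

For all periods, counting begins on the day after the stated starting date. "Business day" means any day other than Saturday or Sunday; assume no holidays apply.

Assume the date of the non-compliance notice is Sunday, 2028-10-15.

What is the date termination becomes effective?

Adding 51 calendar days to 2028-10-15 gives 2028-12-05, which is the last day of the re-inspection period.
Adding 60 calendar days to 2028-12-05 gives 2029-02-03, which is the date termination becomes effective. That falls on a Saturday, so it rolls to the next business day, Monday, 2029-02-05.

2029-02-05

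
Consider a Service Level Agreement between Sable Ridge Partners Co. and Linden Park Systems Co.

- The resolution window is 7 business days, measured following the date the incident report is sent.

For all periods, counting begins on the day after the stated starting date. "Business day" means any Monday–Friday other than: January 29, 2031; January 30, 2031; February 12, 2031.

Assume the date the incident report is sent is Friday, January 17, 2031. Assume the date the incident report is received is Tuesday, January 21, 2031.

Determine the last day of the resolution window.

From Friday, January 17, 2031, 7 business days (Jan 20, Jan 21, Jan 22, Jan 23, Jan 24, Jan 27, Jan 28, skipping weekends) brings us to Tuesday, January 28, 2031, which is the last day of the resolution window.

January 28, 2031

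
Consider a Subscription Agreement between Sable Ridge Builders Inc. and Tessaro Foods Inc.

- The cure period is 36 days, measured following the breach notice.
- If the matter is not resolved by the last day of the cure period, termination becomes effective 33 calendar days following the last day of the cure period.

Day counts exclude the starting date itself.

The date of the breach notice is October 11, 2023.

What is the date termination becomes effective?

December 19, 2023

The last day of the cure period: 36 calendar days after October 11, 2023 is November 16, 2023.
The date termination becomes effective: 33 calendar days after November 16, 2023 is December 19, 2023.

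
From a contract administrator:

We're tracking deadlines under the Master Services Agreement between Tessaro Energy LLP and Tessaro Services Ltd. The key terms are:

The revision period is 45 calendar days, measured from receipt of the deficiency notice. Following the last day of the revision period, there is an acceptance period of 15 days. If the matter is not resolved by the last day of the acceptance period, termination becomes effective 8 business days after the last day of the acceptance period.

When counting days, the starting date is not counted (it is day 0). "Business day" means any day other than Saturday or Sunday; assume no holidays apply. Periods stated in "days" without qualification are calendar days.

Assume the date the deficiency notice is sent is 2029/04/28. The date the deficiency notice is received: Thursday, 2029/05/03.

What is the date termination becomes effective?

The last day of the revision period: 45 calendar days after 2029/05/03 is 2029/06/17.
Adding 15 calendar days to 2029/06/17 gives 2029/07/02, which is the last day of the acceptance period.
The date termination becomes effective: 8 business days after Monday, 2029/07/02, skipping weekends — Jul 3, Jul 4, Jul 5, Jul 6, Jul 9, Jul 10, Jul 11, Jul 12 — lands on Thursday, 2029/07/12.

2029/07/12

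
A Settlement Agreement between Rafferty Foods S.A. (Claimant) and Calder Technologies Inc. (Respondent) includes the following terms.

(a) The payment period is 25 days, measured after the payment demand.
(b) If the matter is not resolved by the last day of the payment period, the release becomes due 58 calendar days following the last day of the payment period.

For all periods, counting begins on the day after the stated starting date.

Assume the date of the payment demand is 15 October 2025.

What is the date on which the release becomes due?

6 January 2026

The last day of the payment period: 25 calendar days after 15 October 2025 is 9 November 2025.
The date on which the release becomes due: 9 November 2025 + 58 days = 6 January 2026.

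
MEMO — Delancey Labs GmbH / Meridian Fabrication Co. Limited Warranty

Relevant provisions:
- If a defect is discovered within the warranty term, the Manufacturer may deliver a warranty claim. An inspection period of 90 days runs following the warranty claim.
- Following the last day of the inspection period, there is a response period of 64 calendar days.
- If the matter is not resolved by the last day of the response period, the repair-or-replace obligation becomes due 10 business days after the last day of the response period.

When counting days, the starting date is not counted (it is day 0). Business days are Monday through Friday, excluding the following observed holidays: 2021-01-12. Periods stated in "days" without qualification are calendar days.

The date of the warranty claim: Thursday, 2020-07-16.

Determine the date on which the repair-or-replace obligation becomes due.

2020-12-31

The last day of the inspection period: 90 calendar days after 2020-07-16 is 2020-10-14.
The last day of the response period: 2020-10-14 + 64 days = 2020-12-17.
From Thursday, 2020-12-17, 10 business days (Dec 18, Dec 21, Dec 22, Dec 23, Dec 24, Dec 25, Dec 28, Dec 29, Dec 30, Dec 31, skipping weekends) brings us to Thursday, 2020-12-31, which is the date on which the repair-or-replace obligation becomes due.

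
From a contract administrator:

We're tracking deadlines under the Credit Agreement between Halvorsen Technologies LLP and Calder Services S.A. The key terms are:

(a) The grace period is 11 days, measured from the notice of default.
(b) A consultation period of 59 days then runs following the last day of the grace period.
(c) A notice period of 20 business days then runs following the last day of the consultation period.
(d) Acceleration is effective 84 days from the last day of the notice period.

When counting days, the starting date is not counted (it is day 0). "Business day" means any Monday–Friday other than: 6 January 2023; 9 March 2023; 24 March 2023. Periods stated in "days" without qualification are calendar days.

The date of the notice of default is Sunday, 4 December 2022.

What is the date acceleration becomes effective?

The last day of the grace period: 11 calendar days after 4 December 2022 is 15 December 2022.
The last day of the consultation period: 59 calendar days after 15 December 2022 is 12 February 2023.
The last day of the notice period: counting 20 business days from Sunday, 12 February 2023 (Feb 13, Feb 14, Feb 15, Feb 16, …, Mar 8, Mar 10, Mar 13, skipping weekends and the listed holiday on Mar 9) reaches Monday, 13 March 2023.
The date acceleration becomes effective: 13 March 2023 + 84 days = 5 June 2023.

5 June 2023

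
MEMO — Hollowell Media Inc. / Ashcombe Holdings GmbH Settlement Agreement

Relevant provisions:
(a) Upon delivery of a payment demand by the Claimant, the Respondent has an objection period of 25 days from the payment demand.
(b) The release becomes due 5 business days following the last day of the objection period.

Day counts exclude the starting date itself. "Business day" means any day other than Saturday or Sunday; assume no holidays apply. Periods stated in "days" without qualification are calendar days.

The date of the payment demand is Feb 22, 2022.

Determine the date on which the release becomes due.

Mar 25, 2022

The last day of the objection period: Feb 22, 2022 + 25 days = Mar 19, 2022.
From Saturday, Mar 19, 2022, 5 business days (Mar 21, Mar 22, Mar 23, Mar 24, Mar 25, skipping weekends) brings us to Friday, Mar 25, 2022, which is the date on which the release becomes due.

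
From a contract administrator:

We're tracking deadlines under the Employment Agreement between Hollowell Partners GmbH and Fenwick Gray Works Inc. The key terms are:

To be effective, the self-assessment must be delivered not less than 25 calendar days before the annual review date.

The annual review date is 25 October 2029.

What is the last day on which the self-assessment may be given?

25 October 2029 minus 25 days is 30 September 2029.

30 September 2029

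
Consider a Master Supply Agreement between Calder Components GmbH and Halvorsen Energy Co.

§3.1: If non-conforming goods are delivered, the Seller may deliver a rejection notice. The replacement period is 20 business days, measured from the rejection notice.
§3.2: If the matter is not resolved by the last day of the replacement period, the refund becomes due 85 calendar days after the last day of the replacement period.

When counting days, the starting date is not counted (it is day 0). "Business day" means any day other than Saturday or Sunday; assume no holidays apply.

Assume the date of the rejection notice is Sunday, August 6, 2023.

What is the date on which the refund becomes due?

The last day of the replacement period: counting 20 business days from Sunday, August 6, 2023 (Aug 7, Aug 8, Aug 9, Aug 10, …, Aug 30, Aug 31, Sep 1, skipping weekends) reaches Friday, September 1, 2023.
Adding 85 calendar days to September 1, 2023 gives November 25, 2023, which is the date on which the refund becomes due.

November 25, 2023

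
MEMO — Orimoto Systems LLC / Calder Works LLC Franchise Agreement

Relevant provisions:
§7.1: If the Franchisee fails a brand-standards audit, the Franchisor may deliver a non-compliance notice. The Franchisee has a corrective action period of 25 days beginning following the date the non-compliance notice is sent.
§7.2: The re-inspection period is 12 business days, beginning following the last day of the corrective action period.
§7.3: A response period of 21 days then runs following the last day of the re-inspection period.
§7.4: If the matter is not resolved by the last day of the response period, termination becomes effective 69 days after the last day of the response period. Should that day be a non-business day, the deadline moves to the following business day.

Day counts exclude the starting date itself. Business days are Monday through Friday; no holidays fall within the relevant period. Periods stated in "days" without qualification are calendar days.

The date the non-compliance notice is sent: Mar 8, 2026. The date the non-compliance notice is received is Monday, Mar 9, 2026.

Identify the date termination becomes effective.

The last day of the corrective action period: Mar 8, 2026 + 25 days = Apr 2, 2026.
From Thursday, Apr 2, 2026, 12 business days (Apr 3, Apr 6, Apr 7, Apr 8, …, Apr 16, Apr 17, Apr 20, skipping weekends) brings us to Monday, Apr 20, 2026, which is the last day of the re-inspection period.
The last day of the response period: Apr 20, 2026 + 21 days = May 11, 2026.
The date termination becomes effective: 69 calendar days after May 11, 2026 is Jul 19, 2026. That falls on a Sunday, so it rolls to the next business day, Monday, Jul 20, 2026.

Jul 20, 2026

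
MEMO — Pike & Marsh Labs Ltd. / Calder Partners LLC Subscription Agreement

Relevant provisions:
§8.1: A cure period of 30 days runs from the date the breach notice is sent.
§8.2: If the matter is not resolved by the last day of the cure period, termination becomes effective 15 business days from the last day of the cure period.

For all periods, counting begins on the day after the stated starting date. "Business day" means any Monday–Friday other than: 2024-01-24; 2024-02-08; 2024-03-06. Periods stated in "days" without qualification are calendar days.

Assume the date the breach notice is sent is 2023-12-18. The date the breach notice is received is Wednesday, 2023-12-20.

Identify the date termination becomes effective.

2024-02-09

Adding 30 calendar days to 2023-12-18 gives 2024-01-17, which is the last day of the cure period.
The date termination becomes effective: 15 business days after Wednesday, 2024-01-17, skipping weekends and the listed holidays on Jan 24, Feb 8 — Jan 18, Jan 19, Jan 22, Jan 23, …, Feb 6, Feb 7, Feb 9 — lands on Friday, 2024-02-09.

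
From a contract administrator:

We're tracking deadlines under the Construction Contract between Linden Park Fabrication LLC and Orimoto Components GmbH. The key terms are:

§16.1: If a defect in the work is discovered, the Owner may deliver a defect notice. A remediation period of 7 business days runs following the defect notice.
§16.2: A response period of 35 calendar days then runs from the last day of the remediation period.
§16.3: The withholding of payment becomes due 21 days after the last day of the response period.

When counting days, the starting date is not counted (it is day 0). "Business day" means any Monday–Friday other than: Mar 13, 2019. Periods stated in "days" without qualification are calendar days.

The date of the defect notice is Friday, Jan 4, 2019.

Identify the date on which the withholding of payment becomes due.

Mar 12, 2019

The last day of the remediation period: counting 7 business days from Friday, Jan 4, 2019 (Jan 7, Jan 8, Jan 9, Jan 10, Jan 11, Jan 14, Jan 15, skipping weekends) reaches Tuesday, Jan 15, 2019.
The last day of the response period: Jan 15, 2019 + 35 days = Feb 19, 2019.
The date on which the withholding of payment becomes due: 21 calendar days after Feb 19, 2019 is Mar 12, 2019.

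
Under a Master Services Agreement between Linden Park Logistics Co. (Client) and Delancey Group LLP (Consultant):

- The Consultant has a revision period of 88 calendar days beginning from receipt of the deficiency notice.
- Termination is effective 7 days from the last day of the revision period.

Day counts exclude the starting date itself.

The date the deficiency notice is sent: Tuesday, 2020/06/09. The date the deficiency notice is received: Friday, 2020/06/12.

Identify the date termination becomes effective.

The last day of the revision period: 2020/06/12 + 88 days = 2020/09/08.
The date termination becomes effective: 7 calendar days after 2020/09/08 is 2020/09/15.

2020/09/15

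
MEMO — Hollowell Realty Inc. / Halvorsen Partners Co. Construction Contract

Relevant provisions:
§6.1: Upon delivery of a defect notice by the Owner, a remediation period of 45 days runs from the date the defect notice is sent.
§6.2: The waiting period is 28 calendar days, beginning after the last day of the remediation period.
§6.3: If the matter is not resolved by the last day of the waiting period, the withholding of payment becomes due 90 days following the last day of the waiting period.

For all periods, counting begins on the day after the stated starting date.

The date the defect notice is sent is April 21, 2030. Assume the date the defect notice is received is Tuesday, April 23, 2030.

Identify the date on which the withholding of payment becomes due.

October 1, 2030

The last day of the remediation period: April 21, 2030 + 45 days = June 5, 2030.
Adding 28 calendar days to June 5, 2030 gives July 3, 2030, which is the last day of the waiting period.
Adding 90 calendar days to July 3, 2030 gives October 1, 2030, which is the date on which the withholding of payment becomes due.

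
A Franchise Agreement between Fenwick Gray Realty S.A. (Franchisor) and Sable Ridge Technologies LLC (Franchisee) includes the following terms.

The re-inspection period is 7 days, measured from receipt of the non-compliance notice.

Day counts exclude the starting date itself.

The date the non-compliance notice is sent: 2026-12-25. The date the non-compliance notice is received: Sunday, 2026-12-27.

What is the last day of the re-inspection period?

The last day of the re-inspection period: 2026-12-27 + 7 days = 2027-01-03.

2027-01-03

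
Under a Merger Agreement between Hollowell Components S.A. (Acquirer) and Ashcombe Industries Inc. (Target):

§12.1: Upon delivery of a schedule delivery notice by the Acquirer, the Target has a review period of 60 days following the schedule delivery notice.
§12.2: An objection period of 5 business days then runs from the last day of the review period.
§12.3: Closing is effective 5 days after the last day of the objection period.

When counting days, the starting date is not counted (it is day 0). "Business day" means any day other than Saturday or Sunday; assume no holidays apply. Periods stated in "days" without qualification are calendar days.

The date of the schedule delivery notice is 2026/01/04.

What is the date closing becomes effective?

The last day of the review period: 60 calendar days after 2026/01/04 is 2026/03/05.
From Thursday, 2026/03/05, 5 business days (Mar 6, Mar 9, Mar 10, Mar 11, Mar 12, skipping weekends) brings us to Thursday, 2026/03/12, which is the last day of the objection period.
The date closing becomes effective: 5 calendar days after 2026/03/12 is 2026/03/17.

2026/03/17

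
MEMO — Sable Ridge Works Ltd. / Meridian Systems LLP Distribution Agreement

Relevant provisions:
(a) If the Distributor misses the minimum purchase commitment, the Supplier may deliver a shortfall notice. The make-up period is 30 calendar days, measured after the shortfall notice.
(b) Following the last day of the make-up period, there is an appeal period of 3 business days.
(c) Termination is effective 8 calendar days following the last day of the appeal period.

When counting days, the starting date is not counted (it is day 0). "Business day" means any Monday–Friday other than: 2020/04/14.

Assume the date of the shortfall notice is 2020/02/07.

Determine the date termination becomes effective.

2020/03/19

Adding 30 calendar days to 2020/02/07 gives 2020/03/08, which is the last day of the make-up period.
The last day of the appeal period: counting 3 business days from Sunday, 2020/03/08 (Mar 9, Mar 10, Mar 11, skipping weekends) reaches Wednesday, 2020/03/11.
The date termination becomes effective: 8 calendar days after 2020/03/11 is 2020/03/19.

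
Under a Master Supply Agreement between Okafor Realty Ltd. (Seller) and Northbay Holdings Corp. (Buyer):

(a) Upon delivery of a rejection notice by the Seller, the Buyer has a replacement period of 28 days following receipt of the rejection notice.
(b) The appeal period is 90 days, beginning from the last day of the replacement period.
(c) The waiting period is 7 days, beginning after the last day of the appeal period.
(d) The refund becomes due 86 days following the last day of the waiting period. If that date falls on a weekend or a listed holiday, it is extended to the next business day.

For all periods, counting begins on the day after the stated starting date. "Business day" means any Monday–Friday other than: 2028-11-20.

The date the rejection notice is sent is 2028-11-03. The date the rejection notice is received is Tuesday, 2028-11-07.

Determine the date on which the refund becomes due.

Adding 28 calendar days to 2028-11-07 gives 2028-12-05, which is the last day of the replacement period.
The last day of the appeal period: 2028-12-05 + 90 days = 2029-03-05.
The last day of the waiting period: 7 calendar days after 2029-03-05 is 2029-03-12.
The date on which the refund becomes due: 2029-03-12 + 86 days = 2029-06-06. 2029-06-06 is a Wednesday and is not a listed holiday, so no roll-forward applies.

2029-06-06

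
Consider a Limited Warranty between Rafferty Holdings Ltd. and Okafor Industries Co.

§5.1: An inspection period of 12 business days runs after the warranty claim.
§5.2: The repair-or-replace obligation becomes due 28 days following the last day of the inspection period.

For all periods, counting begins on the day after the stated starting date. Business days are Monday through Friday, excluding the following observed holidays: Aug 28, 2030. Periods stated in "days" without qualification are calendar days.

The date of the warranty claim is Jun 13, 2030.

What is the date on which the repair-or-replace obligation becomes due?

The last day of the inspection period: counting 12 business days from Thursday, Jun 13, 2030 (Jun 14, Jun 17, Jun 18, Jun 19, …, Jun 27, Jun 28, Jul 1, skipping weekends) reaches Monday, Jul 1, 2030.
The date on which the repair-or-replace obligation becomes due: Jul 1, 2030 + 28 days = Jul 29, 2030.

Jul 29, 2030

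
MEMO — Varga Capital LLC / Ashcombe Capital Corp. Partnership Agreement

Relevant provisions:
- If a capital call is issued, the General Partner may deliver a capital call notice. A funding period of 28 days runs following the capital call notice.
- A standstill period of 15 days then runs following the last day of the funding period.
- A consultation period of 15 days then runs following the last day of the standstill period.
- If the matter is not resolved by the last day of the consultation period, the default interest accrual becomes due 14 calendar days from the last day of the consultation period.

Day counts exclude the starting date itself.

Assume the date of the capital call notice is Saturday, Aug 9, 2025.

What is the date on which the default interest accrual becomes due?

Adding 28 calendar days to Aug 9, 2025 gives Sep 6, 2025, which is the last day of the funding period.
The last day of the standstill period: Sep 6, 2025 + 15 days = Sep 21, 2025.
The last day of the consultation period: Sep 21, 2025 + 15 days = Oct 6, 2025.
The date on which the default interest accrual becomes due: Oct 6, 2025 + 14 days = Oct 20, 2025.

Oct 20, 2025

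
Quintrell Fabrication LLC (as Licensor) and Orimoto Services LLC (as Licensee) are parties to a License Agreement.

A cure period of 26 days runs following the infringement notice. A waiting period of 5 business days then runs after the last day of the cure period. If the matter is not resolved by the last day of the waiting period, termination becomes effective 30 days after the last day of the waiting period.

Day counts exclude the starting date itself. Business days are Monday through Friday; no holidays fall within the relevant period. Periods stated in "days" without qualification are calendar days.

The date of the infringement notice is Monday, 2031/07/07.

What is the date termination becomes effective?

The last day of the cure period: 26 calendar days after 2031/07/07 is 2031/08/02.
The last day of the waiting period: counting 5 business days from Saturday, 2031/08/02 (Aug 4, Aug 5, Aug 6, Aug 7, Aug 8, skipping weekends) reaches Friday, 2031/08/08.
The date termination becomes effective: 2031/08/08 + 30 days = 2031/09/07.

2031/09/07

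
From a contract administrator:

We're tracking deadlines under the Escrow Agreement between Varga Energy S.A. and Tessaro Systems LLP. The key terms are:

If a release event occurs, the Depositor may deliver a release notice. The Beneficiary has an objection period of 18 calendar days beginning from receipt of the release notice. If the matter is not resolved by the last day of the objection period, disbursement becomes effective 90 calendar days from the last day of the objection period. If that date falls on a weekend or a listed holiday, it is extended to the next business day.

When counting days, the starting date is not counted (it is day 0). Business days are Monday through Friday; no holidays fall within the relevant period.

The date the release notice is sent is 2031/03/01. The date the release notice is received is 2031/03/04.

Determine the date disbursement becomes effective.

The last day of the objection period: 18 calendar days after 2031/03/04 is 2031/03/22.
The date disbursement becomes effective: 90 calendar days after 2031/03/22 is 2031/06/20. 2031/06/20 is a Friday, so no roll-forward applies.

2031/06/20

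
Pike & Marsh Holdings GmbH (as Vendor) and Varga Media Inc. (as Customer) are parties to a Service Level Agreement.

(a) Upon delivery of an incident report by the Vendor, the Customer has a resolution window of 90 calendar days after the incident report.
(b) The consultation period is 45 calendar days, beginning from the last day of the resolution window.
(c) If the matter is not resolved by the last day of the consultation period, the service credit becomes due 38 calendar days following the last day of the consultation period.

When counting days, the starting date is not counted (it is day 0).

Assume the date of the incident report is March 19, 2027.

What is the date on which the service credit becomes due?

September 8, 2027

The last day of the resolution window: March 19, 2027 + 90 days = June 17, 2027.
The last day of the consultation period: 45 calendar days after June 17, 2027 is August 1, 2027.
Adding 38 calendar days to August 1, 2027 gives September 8, 2027, which is the date on which the service credit becomes due.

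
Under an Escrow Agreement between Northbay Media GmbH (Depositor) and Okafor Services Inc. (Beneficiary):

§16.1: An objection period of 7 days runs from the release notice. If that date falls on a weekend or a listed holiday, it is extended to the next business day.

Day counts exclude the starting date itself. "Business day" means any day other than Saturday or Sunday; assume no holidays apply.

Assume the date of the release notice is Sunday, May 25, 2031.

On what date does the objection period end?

Adding 7 calendar days to May 25, 2031 gives June 1, 2031, which is the last day of the objection period. That falls on a Sunday, so it rolls to the next business day, Monday, June 2, 2031.

June 2, 2031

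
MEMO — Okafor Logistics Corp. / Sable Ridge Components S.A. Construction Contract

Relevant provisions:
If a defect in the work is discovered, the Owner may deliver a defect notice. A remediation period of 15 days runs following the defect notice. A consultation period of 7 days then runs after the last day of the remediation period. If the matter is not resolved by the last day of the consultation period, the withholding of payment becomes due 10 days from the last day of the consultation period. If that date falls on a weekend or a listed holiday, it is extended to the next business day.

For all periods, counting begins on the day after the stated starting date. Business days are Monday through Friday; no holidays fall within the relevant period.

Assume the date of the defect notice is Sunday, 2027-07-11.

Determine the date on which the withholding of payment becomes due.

The last day of the remediation period: 15 calendar days after 2027-07-11 is 2027-07-26.
The last day of the consultation period: 7 calendar days after 2027-07-26 is 2027-08-02.
The date on which the withholding of payment becomes due: 10 calendar days after 2027-08-02 is 2027-08-12. 2027-08-12 is a Thursday, so no roll-forward applies.

2027-08-12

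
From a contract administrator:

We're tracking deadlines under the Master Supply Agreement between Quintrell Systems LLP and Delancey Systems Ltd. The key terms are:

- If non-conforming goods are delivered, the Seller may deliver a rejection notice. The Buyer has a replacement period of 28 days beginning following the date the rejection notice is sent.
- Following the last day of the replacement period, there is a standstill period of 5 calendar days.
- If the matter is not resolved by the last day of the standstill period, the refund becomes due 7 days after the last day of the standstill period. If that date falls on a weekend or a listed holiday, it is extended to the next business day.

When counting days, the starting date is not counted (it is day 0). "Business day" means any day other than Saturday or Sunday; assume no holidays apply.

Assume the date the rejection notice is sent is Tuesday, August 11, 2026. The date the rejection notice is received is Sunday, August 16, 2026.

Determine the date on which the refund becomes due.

Adding 28 calendar days to August 11, 2026 gives September 8, 2026, which is the last day of the replacement period.
The last day of the standstill period: 5 calendar days after September 8, 2026 is September 13, 2026.
Adding 7 calendar days to September 13, 2026 gives September 20, 2026, which is the date on which the refund becomes due. That falls on a Sunday, so it rolls to the next business day, Monday, September 21, 2026.

September 21, 2026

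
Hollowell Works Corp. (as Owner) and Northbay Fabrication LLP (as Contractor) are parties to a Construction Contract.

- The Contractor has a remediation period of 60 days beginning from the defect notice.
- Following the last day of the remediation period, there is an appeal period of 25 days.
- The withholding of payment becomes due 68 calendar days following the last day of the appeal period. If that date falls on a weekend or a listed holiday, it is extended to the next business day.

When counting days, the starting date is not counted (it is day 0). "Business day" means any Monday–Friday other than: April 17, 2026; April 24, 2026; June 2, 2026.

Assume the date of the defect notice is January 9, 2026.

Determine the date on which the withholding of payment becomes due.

The last day of the remediation period: 60 calendar days after January 9, 2026 is March 10, 2026.
The last day of the appeal period: March 10, 2026 + 25 days = April 4, 2026.
The date on which the withholding of payment becomes due: April 4, 2026 + 68 days = June 11, 2026. June 11, 2026 is a Thursday and is not a listed holiday, so no roll-forward applies.

June 11, 2026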